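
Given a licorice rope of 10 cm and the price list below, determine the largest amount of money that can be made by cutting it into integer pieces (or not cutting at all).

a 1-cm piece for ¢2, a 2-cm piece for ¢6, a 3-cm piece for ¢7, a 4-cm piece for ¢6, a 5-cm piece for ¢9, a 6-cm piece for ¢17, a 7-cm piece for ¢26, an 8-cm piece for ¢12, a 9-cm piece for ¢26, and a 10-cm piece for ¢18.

Let best[k] be the best obtainable value from length k. For each k, try every first piece i and keep the best of price[i] + best[k−i].
best[1] = 2
best[2] = 6
best[3] = 8  (first piece 1, then best[2]=6)
best[4] = 12  (first piece 2, then best[2]=6)
best[5] = 14  (first piece 1, then best[4]=12)
best[6] = 18  (first piece 2, then best[4]=12)
best[7] = 26
best[8] = 28  (first piece 1, then best[7]=26)
best[9] = 32  (first piece 2, then best[7]=26)
best[10] = 34  (first piece 1, then best[9]=32)
One optimal cutting: 7 + 2 + 1 → ¢26 + ¢6 + ¢2 = ¢34.

34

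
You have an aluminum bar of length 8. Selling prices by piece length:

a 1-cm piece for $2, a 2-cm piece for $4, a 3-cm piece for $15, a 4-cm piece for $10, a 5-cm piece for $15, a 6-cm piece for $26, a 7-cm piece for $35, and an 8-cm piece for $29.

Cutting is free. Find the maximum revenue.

Build r[k] bottom-up: r[k] = max over allowed piece i of (p[i] + r[k−i]).
r[1] = 2
r[2] = max(2+2, 4+0) = 4
r[3] = max(2+4, 4+2, 15+0) = 15
r[4] = max(2+15, 4+4, 15+2, 10+0) = 17
r[5] = max(2+17, 4+15, 15+4, 10+2, 15+0) = 19
r[6] = max(2+19, 4+17, 15+15, 10+4, 15+2, 26+0) = 30
r[7] = max(2+30, 4+19, 15+17, …, 26+2, 35+0) = 35
r[8] = max(2+35, 4+30, 15+19, …, 35+2, 29+0) = 37
One optimal cutting: 7 + 1 → $35 + $2 = $37.

37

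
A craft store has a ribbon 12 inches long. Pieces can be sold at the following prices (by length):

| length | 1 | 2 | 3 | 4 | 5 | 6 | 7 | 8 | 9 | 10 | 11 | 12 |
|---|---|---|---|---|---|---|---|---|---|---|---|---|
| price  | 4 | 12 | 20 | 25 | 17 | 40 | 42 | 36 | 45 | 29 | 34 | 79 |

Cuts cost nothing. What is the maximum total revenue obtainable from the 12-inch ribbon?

Let best[k] be the best obtainable value from length k. For each k, try every first piece i and keep the best of price[i] + best[k−i].
best[1] = 4
best[2] = max(4+4, 12+0) = 12
best[3] = max(4+12, 12+4, 20+0) = 20
best[4] = max(4+20, 12+12, 20+4, 25+0) = 25
best[5] = max(4+25, 12+20, 20+12, 25+4, 17+0) = 32
best[6] = max(4+32, 12+25, 20+20, 25+12, 17+4, 40+0) = 40
best[7] = max(4+40, 12+32, 20+25, …, 40+4, 42+0) = 45
best[8] = max(4+45, 12+40, 20+32, …, 42+4, 36+0) = 52
best[9] = max(4+52, 12+45, 20+40, …, 36+4, 45+0) = 60
best[10] = max(4+60, 12+52, 20+45, …, 45+4, 29+0) = 65
best[11] = max(4+65, 12+60, 20+52, …, 29+4, 34+0) = 72
best[12] = max(4+72, 12+65, 20+60, …, 34+4, 79+0) = 80
One optimal cutting: 3 + 3 + 3 + 3 → ¢20 + ¢20 + ¢20 + ¢20 = ¢80.

80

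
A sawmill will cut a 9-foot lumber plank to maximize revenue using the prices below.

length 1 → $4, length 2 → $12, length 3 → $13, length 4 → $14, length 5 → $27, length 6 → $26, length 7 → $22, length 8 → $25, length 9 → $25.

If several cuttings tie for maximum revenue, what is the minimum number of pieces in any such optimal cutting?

5

Consider every possible first cut. r[k] is the best of p[i]+r[k−i] over all sellable i≤k.
r[1] = 4
r[2] = max(4+4, 12+0) = 12
r[3] = max(4+12, 12+4, 13+0) = 16
r[4] = max(4+16, 12+12, 13+4, 14+0) = 24
r[5] = max(4+24, 12+16, 13+12, 14+4, 27+0) = 28
r[6] = max(4+28, 12+24, 13+16, 14+12, 27+4, 26+0) = 36
r[7] = max(4+36, 12+28, 13+24, …, 26+4, 22+0) = 40
r[8] = max(4+40, 12+36, 13+28, …, 22+4, 25+0) = 48
r[9] = max(4+48, 12+40, 13+36, …, 25+4, 25+0) = 52
Maximum revenue is $52.
Now minimize piece count subject to staying optimal: for each k, pieces[k] = 1 + min over i with p[i]+r[k−i]=r[k] of pieces[k−i].
pieces[6] = 3
pieces[7] = 4
pieces[8] = 4
pieces[9] = 5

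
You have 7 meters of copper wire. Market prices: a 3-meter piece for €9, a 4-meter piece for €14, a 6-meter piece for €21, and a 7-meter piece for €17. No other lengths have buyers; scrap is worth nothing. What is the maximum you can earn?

23

Let best[k] be the best obtainable value from length k. For each k, try every first piece i and keep the best of price[i] + best[k−i].
best[1] = 0
best[2] = 0
best[3] = 9
best[4] = 14
best[5] = 14
best[6] = 21
best[7] = 23  (first piece 3, then best[4]=14)
One optimal cutting: 4 + 3 → €23.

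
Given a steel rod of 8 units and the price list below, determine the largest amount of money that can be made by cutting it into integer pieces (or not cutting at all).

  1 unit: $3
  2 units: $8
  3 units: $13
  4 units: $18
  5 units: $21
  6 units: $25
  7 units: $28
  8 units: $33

36

Consider every possible first cut. v[k] is the best of p[i]+v[k−i] over all sellable i≤k.
v[1] = 3
v[2] = 8
v[3] = 13
v[4] = 18
v[5] = 21  (first piece 1, then v[4]=18)
v[6] = 26  (first piece 2, then v[4]=18)
v[7] = 31  (first piece 3, then v[4]=18)
v[8] = 36  (first piece 4, then v[4]=18)
One optimal cutting: 4 + 4 → $18 + $18 = $36.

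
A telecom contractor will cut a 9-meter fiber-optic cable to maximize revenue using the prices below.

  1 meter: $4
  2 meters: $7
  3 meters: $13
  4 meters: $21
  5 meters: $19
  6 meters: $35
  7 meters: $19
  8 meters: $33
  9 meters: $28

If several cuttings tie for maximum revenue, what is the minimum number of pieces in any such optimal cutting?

Consider every possible first cut. r[k] is the best of p[i]+r[k−i] over all sellable i≤k.
r[1] = 4
r[2] = 8  (first piece 1, then r[1]=4)
r[3] = 13
r[4] = 21
r[5] = 25  (first piece 1, then r[4]=21)
r[6] = 35
r[7] = 39  (first piece 1, then r[6]=35)
r[8] = 43  (first piece 1, then r[7]=39)
r[9] = 48  (first piece 3, then r[6]=35)
Maximum revenue is $48.
Now minimize piece count subject to staying optimal: for each k, pieces[k] = 1 + min over i with p[i]+r[k−i]=r[k] of pieces[k−i].
pieces[6] = 1
pieces[7] = 2
pieces[8] = 3
pieces[9] = 2

2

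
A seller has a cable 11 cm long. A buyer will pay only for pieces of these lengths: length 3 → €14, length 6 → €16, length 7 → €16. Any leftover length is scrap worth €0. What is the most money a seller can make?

42

Let r[k] be the best obtainable value from length k. For each k, try every first piece i and keep the best of price[i] + r[k−i].
r[1] = 0
r[2] = 0
r[3] = 14
r[4] = 14
r[5] = 14
r[6] = max(14+14, 16+0) = 28
r[7] = max(14+14, 16+0, 16+0) = 28
r[8] = max(14+14, 16+0, 16+0) = 28
r[9] = max(14+28, 16+14, 16+0) = 42
r[10] = max(14+28, 16+14, 16+14) = 42
r[11] = max(14+28, 16+14, 16+14) = 42
One optimal cutting: pieces 3 + 3 + 3 with 2 cm of scrap → €42.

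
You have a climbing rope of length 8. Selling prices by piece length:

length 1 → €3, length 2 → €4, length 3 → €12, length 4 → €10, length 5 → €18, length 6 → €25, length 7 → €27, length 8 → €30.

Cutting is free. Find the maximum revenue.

Build r[k] bottom-up: r[k] = max over allowed piece i of (p[i] + r[k−i]).
r[1] = 3
r[2] = max(3+3, 4+0) = 6
r[3] = max(3+6, 4+3, 12+0) = 12
r[4] = max(3+12, 4+6, 12+3, 10+0) = 15
r[5] = max(3+15, 4+12, 12+6, 10+3, 18+0) = 18
r[6] = max(3+18, 4+15, 12+12, 10+6, 18+3, 25+0) = 25
r[7] = max(3+25, 4+18, 12+15, …, 25+3, 27+0) = 28
r[8] = max(3+28, 4+25, 12+18, …, 27+3, 30+0) = 31
One optimal cutting: 6 + 1 + 1 → €25 + €3 + €3 = €31.

31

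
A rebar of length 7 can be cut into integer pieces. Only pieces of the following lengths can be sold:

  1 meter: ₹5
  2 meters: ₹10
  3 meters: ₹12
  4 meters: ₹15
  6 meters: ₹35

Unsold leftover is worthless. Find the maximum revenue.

40

Build best[k] bottom-up: best[k] = max over allowed piece i of (p[i] + best[k−i]).
best[1] = 5
best[2] = max(5+5, 10+0) = 10
best[3] = max(5+10, 10+5, 12+0) = 15
best[4] = max(5+15, 10+10, 12+5, 15+0) = 20
best[5] = max(5+20, 10+15, 12+10, 15+5) = 25
best[6] = max(5+25, 10+20, 12+15, 15+10, 35+0) = 35
best[7] = max(5+35, 10+25, 12+20, 15+15, 35+5) = 40
One optimal cutting: 6 + 1 → ₹40.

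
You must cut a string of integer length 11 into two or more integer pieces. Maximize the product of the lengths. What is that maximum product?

Fill prod[k] for k=2..11: at each k try every first piece i and multiply by the better of (k−i) uncut or prod[k−i].
prod[2] = 1·max(1,0) = 1·1 = 1
prod[3] = max(1·2, 2·1) = 2
prod[4] = max(1·3, 2·2, 3·1) = 4
prod[5] = max(1·4, 2·3, 3·2, 4·1) = 6
prod[6] = max(1·6, 2·4, 3·3, 4·2, 5·1) = 9
prod[7] = max(1·9, 2·6, 3·4, 4·3, 5·2, 6·1) = 12
prod[8] = max(1·12, 2·9, 3·6, …, 6·2, 7·1) = 18
prod[9] = max(1·18, 2·12, 3·9, …, 7·2, 8·1) = 27
prod[10] = max(1·27, 2·18, 3·12, …, 8·2, 9·1) = 36
prod[11] = max(1·36, 2·27, 3·18, …, 9·2, 10·1) = 54
One optimal split: 3 + 3 + 3 + 2; product 3·3·3·2 = 54.

54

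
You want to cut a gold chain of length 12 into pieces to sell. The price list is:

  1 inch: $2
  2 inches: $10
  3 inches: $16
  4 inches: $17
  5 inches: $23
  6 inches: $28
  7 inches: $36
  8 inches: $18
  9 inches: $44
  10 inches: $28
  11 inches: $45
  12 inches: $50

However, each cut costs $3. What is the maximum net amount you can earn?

Let r[k] be the best obtainable value from length k. For each k, try every first piece i and keep the best of price[i] + r[k−i] minus the 3 cut fee when i<k.
r[1] = 2
r[2] = 10
r[3] = 16
r[4] = 17  (first piece 2, then r[2]=10)
r[5] = 23  (first piece 2, then r[3]=16)
r[6] = 29  (first piece 3, then r[3]=16)
r[7] = 36
r[8] = 36  (first piece 2, then r[6]=29)
r[9] = 44
r[10] = 49  (first piece 3, then r[7]=36)
r[11] = 51  (first piece 2, then r[9]=44)
r[12] = 57  (first piece 3, then r[9]=44)
One optimal plan: pieces 9 + 3 (1 cut) → $60 − $3 = $57.

57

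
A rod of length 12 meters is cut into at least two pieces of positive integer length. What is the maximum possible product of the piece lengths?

Define P[k] = max over 1≤i<k of i · max(k−i, P[k−i]); the inner max lets the remainder stay uncut if that's better.
Small cases: P[2]=1, P[3]=2, P[4]=4.
P[5] = max(1×4, 2×3, 3×2, 4×1) = 6
P[6] = max(1×6, 2×4, 3×3, 4×2, 5×1) = 9
P[7] = max(1×9, 2×6, 3×4, 4×3, 5×2, 6×1) = 12
P[8] = max(1×12, 2×9, 3×6, …, 6×2, 7×1) = 18
P[9] = max(1×18, 2×12, 3×9, …, 7×2, 8×1) = 27
P[10] = max(1×27, 2×18, 3×12, …, 8×2, 9×1) = 36
P[11] = max(1×36, 2×27, 3×18, …, 9×2, 10×1) = 54
P[12] = max(1×54, 2×36, 3×27, …, 10×2, 11×1) = 81
One optimal split: 3 + 3 + 3 + 3; product 3×3×3×3 = 81.

81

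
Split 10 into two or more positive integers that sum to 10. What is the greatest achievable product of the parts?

36

Fill P[k] for k=2..10: at each k try every first piece i and multiply by the better of (k−i) uncut or P[k−i].
P[2] = 1*max(1,0) = 1*1 = 1
P[3] = 1*max(2,1) = 1*2 = 2
P[4] = 2*max(2,1) = 2*2 = 4
P[5] = 2*max(3,2) = 2*3 = 6
P[6] = 3*max(3,2) = 3*3 = 9
P[7] = 2*max(5,6) = 2*6 = 12
P[8] = 2*max(6,9) = 2*9 = 18
P[9] = 3*max(6,9) = 3*9 = 27
P[10] = 2*max(8,18) = 2*18 = 36
One optimal split: 3 + 3 + 2 + 2; product 3*3*2*2 = 36.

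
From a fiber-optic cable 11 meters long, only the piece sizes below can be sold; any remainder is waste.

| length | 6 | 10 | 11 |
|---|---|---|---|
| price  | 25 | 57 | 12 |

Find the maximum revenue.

Build r[k] bottom-up: r[k] = max over allowed piece i of (p[i] + r[k−i]).
r[1] = 0
r[2] = 0
r[3] = 0
r[4] = 0
r[5] = 0
r[6] = 25
r[7] = 25
r[8] = 25
r[9] = 25
r[10] = max(25+0, 57+0) = 57
r[11] = max(25+0, 57+0, 12+0) = 57
One optimal cutting: pieces 10 with 1 meter of scrap → $57.

57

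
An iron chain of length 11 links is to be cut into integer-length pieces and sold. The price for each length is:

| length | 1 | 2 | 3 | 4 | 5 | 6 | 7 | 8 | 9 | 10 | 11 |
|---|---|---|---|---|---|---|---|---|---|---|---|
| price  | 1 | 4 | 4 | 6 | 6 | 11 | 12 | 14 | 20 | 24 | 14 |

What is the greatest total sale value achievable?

Build best[k] bottom-up: best[k] = max over allowed piece i of (p[i] + best[k−i]).
best[1] = 1
best[2] = max(1+1, 4+0) = 4
best[3] = max(1+4, 4+1, 4+0) = 5
best[4] = max(1+5, 4+4, 4+1, 6+0) = 8
best[5] = max(1+8, 4+5, 4+4, 6+1, 6+0) = 9
best[6] = max(1+9, 4+8, 4+5, 6+4, 6+1, 11+0) = 12
best[7] = max(1+12, 4+9, 4+8, …, 11+1, 12+0) = 13
best[8] = max(1+13, 4+12, 4+9, …, 12+1, 14+0) = 16
best[9] = max(1+16, 4+13, 4+12, …, 14+1, 20+0) = 20
best[10] = max(1+20, 4+16, 4+13, …, 20+1, 24+0) = 24
best[11] = max(1+24, 4+20, 4+16, …, 24+1, 14+0) = 25
One optimal cutting: 10 + 1 → $24 + $1 = $25.

25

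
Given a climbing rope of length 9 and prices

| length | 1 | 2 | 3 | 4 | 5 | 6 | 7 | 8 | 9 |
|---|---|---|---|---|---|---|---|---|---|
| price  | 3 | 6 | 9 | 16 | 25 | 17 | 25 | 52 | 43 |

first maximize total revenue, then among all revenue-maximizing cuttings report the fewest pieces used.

2

Consider every possible first cut. r[k] is the best of p[i]+r[k−i] over all sellable i≤k.
r[1] = 3
r[2] = 6  (first piece 1, then r[1]=3)
r[3] = 9  (first piece 1, then r[2]=6)
r[4] = 16
r[5] = 25
r[6] = 28  (first piece 1, then r[5]=25)
r[7] = 31  (first piece 1, then r[6]=28)
r[8] = 52
r[9] = 55  (first piece 1, then r[8]=52)
Maximum revenue is €55.
Now minimize piece count subject to staying optimal: for each k, pieces[k] = 1 + min over i with p[i]+r[k−i]=r[k] of pieces[k−i].
pieces[6] = 2
pieces[7] = 2
pieces[8] = 1
pieces[9] = 2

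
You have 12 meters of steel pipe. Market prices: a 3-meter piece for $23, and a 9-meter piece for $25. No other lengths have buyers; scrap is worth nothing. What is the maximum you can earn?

Build best[k] bottom-up: best[k] = max over allowed piece i of (p[i] + best[k−i]).
best[1] = 0
best[2] = 0
best[3] = 23
best[4] = 23
best[5] = 23
best[6] = 46  (first piece 3, then best[3]=23)
best[7] = 46
best[8] = 46
best[9] = max(23+46, 25+0) = 69
best[10] = max(23+46, 25+0) = 69
best[11] = max(23+46, 25+0) = 69
best[12] = max(23+69, 25+23) = 92
One optimal cutting: 3 + 3 + 3 + 3 → $92.

92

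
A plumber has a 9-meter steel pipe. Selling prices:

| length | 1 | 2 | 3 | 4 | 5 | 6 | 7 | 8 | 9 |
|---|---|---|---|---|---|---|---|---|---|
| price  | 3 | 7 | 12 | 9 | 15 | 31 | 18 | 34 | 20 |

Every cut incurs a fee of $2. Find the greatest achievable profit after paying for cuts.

41

Consider every possible first cut. r[k] is the best of p[i]+r[k−i] over all sellable i≤k, charging 2 whenever i<k.
r[1] = 3
r[2] = max(3+3-2, 7+0) = 7
r[3] = max(3+7-2, 7+3-2, 12+0) = 12
r[4] = max(3+12-2, 7+7-2, 12+3-2, 9+0) = 13
r[5] = max(3+13-2, 7+12-2, 12+7-2, 9+3-2, 15+0) = 17
r[6] = max(3+17-2, 7+13-2, 12+12-2, 9+7-2, 15+3-2, 31+0) = 31
r[7] = max(3+31-2, 7+17-2, 12+13-2, …, 31+3-2, 18+0) = 32
r[8] = max(3+32-2, 7+31-2, 12+17-2, …, 18+3-2, 34+0) = 36
r[9] = max(3+36-2, 7+32-2, 12+31-2, …, 34+3-2, 20+0) = 41
One optimal plan: pieces 6 + 3 (1 cut) → $43 − $2 = $41.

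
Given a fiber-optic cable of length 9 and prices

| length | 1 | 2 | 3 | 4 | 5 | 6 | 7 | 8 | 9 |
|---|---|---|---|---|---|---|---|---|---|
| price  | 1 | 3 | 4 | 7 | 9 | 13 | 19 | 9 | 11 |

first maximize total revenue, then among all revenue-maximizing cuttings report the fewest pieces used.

Build r[k] bottom-up: r[k] = max over allowed piece i of (p[i] + r[k−i]).
r[1] = 1
r[2] = max(1+1, 3+0) = 3
r[3] = max(1+3, 3+1, 4+0) = 4
r[4] = max(1+4, 3+3, 4+1, 7+0) = 7
r[5] = max(1+7, 3+4, 4+3, 7+1, 9+0) = 9
r[6] = max(1+9, 3+7, 4+4, 7+3, 9+1, 13+0) = 13
r[7] = max(1+13, 3+9, 4+7, …, 13+1, 19+0) = 19
r[8] = max(1+19, 3+13, 4+9, …, 19+1, 9+0) = 20
r[9] = max(1+20, 3+19, 4+13, …, 9+1, 11+0) = 22
Maximum revenue is $22.
Now minimize piece count subject to staying optimal: for each k, pieces[k] = 1 + min over i with p[i]+r[k−i]=r[k] of pieces[k−i].
pieces[6] = 1
pieces[7] = 1
pieces[8] = 2
pieces[9] = 2

2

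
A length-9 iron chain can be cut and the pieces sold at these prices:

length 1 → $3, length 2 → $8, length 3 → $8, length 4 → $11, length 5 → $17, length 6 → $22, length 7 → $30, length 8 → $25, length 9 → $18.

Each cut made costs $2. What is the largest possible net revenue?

Consider every possible first cut. v[k] is the best of p[i]+v[k−i] over all sellable i≤k, charging 2 whenever i<k.
v[1] = 3
v[2] = 8
v[3] = 9  (first piece 1, then v[2]=8)
v[4] = 14  (first piece 2, then v[2]=8)
v[5] = 17
v[6] = 22
v[7] = 30
v[8] = 31  (first piece 1, then v[7]=30)
v[9] = 36  (first piece 2, then v[7]=30)
One optimal plan: pieces 7 + 2 (1 cut) → $38 − $2 = $36.

36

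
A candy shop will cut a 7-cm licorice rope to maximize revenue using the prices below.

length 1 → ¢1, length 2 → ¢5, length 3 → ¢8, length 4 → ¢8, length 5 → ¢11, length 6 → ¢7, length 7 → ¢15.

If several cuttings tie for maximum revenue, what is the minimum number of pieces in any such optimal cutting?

Let r[k] be the best obtainable value from length k. For each k, try every first piece i and keep the best of price[i] + r[k−i].
r[1] = 1
r[2] = max(1+1, 5+0) = 5
r[3] = max(1+5, 5+1, 8+0) = 8
r[4] = max(1+8, 5+5, 8+1, 8+0) = 10
r[5] = max(1+10, 5+8, 8+5, 8+1, 11+0) = 13
r[6] = max(1+13, 5+10, 8+8, 8+5, 11+1, 7+0) = 16
r[7] = max(1+16, 5+13, 8+10, …, 7+1, 15+0) = 18
Maximum revenue is ¢18.
Now minimize piece count subject to staying optimal: for each k, pieces[k] = 1 + min over i with p[i]+r[k−i]=r[k] of pieces[k−i].
pieces[4] = 2
pieces[5] = 2
pieces[6] = 2
pieces[7] = 3

3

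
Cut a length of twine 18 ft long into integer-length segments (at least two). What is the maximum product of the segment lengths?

Let f[k] be the best product for length k (with at least one cut). For each first piece i, the rest contributes max(k−i, f[k−i]).
f[2] = 1*max(1,0) = 1*1 = 1
f[3] = max(1*2, 2*1) = 2
f[4] = max(1*3, 2*2, 3*1) = 4
f[5] = max(1*4, 2*3, 3*2, 4*1) = 6
f[6] = max(1*6, 2*4, 3*3, 4*2, 5*1) = 9
f[7] = max(1*9, 2*6, 3*4, 4*3, 5*2, 6*1) = 12
f[8] = max(1*12, 2*9, 3*6, …, 6*2, 7*1) = 18
f[9] = max(1*18, 2*12, 3*9, …, 7*2, 8*1) = 27
f[10] = max(1*27, 2*18, 3*12, …, 8*2, 9*1) = 36
f[11] = max(1*36, 2*27, 3*18, …, 9*2, 10*1) = 54
f[12] = max(1*54, 2*36, 3*27, …, 10*2, 11*1) = 81
f[13] = max(1*81, 2*54, 3*36, …, 11*2, 12*1) = 108
f[14] = max(1*108, 2*81, 3*54, …, 12*2, 13*1) = 162
f[15] = max(1*162, 2*108, 3*81, …, 13*2, 14*1) = 243
f[16] = max(1*243, 2*162, 3*108, …, 14*2, 15*1) = 324
f[17] = max(1*324, 2*243, 3*162, …, 15*2, 16*1) = 486
f[18] = max(1*486, 2*324, 3*243, …, 16*2, 17*1) = 729
One optimal split: 3 + 3 + 3 + 3 + 3 + 3; product 3*3*3*3*3*3 = 729.

729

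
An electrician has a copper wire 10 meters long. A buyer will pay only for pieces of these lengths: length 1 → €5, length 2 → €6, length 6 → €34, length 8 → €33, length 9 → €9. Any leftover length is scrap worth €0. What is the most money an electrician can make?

Let r[k] be the best obtainable value from length k. For each k, try every first piece i and keep the best of price[i] + r[k−i].
r[1] = 5
r[2] = 10  (first piece 1, then r[1]=5)
r[3] = 15  (first piece 1, then r[2]=10)
r[4] = 20  (first piece 1, then r[3]=15)
r[5] = 25  (first piece 1, then r[4]=20)
r[6] = 34
r[7] = 39  (first piece 1, then r[6]=34)
r[8] = 44  (first piece 1, then r[7]=39)
r[9] = 49  (first piece 1, then r[8]=44)
r[10] = 54  (first piece 1, then r[9]=49)
One optimal cutting: 6 + 1 + 1 + 1 + 1 → €54.

54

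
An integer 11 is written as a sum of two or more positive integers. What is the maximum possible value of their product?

54

Fill P[k] for k=2..11: at each k try every first piece i and multiply by the better of (k−i) uncut or P[k−i].
Small cases: P[2]=1, P[3]=2, P[4]=4, P[5]=6, P[6]=9.
P[7] = 2*max(5,6) = 2*6 = 12
P[8] = 2*max(6,9) = 2*9 = 18
P[9] = 3*max(6,9) = 3*9 = 27
P[10] = 2*max(8,18) = 2*18 = 36
P[11] = 2*max(9,27) = 2*27 = 54
One optimal split: 3 + 3 + 3 + 2; product 3*3*3*2 = 54.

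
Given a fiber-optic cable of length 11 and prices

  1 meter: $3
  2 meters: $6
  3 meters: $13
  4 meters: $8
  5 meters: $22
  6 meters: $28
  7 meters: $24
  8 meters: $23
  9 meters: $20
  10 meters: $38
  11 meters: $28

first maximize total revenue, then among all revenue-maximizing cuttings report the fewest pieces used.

Consider every possible first cut. r[k] is the best of p[i]+r[k−i] over all sellable i≤k.
r[1] = 3
r[2] = 6  (first piece 1, then r[1]=3)
r[3] = 13
r[4] = 16  (first piece 1, then r[3]=13)
r[5] = 22
r[6] = 28
r[7] = 31  (first piece 1, then r[6]=28)
r[8] = 35  (first piece 3, then r[5]=22)
r[9] = 41  (first piece 3, then r[6]=28)
r[10] = 44  (first piece 1, then r[9]=41)
r[11] = 50  (first piece 5, then r[6]=28)
Maximum revenue is $50.
Now minimize piece count subject to staying optimal: for each k, pieces[k] = 1 + min over i with p[i]+r[k−i]=r[k] of pieces[k−i].
pieces[8] = 2
pieces[9] = 2
pieces[10] = 2
pieces[11] = 2

2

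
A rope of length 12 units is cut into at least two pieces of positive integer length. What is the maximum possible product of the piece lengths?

Fill m[k] for k=2..12: at each k try every first piece i and multiply by the better of (k−i) uncut or m[k−i].
Small cases: m[2]=1, m[3]=2, m[4]=4.
m[5] = 2·max(3,2) = 2·3 = 6
m[6] = 3·max(3,2) = 3·3 = 9
m[7] = 2·max(5,6) = 2·6 = 12
m[8] = 2·max(6,9) = 2·9 = 18
m[9] = 3·max(6,9) = 3·9 = 27
m[10] = 2·max(8,18) = 2·18 = 36
m[11] = 2·max(9,27) = 2·27 = 54
m[12] = 3·max(9,27) = 3·27 = 81
One optimal split: 3 + 3 + 3 + 3; product 3·3·3·3 = 81.

81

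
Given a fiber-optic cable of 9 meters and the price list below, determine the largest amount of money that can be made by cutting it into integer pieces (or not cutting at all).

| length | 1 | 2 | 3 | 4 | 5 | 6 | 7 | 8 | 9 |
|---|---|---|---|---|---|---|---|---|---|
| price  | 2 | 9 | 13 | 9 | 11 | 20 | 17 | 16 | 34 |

40

Build R[k] bottom-up: R[k] = max over allowed piece i of (p[i] + R[k−i]).
R[1] = 2
R[2] = max(2+2, 9+0) = 9
R[3] = max(2+9, 9+2, 13+0) = 13
R[4] = max(2+13, 9+9, 13+2, 9+0) = 18
R[5] = max(2+18, 9+13, 13+9, 9+2, 11+0) = 22
R[6] = max(2+22, 9+18, 13+13, 9+9, 11+2, 20+0) = 27
R[7] = max(2+27, 9+22, 13+18, …, 20+2, 17+0) = 31
R[8] = max(2+31, 9+27, 13+22, …, 17+2, 16+0) = 36
R[9] = max(2+36, 9+31, 13+27, …, 16+2, 34+0) = 40
One optimal cutting: 3 + 2 + 2 + 2 → $13 + $9 + $9 + $9 = $40.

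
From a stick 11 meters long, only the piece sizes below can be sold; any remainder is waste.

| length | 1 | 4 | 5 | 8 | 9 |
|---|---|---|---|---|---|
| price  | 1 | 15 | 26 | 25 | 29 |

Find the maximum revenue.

53

Let best[k] be the best obtainable value from length k. For each k, try every first piece i and keep the best of price[i] + best[k−i].
best[1] = 1
best[2] = 2  (first piece 1, then best[1]=1)
best[3] = 3  (first piece 1, then best[2]=2)
best[4] = 15
best[5] = 26
best[6] = 27  (first piece 1, then best[5]=26)
best[7] = 28  (first piece 1, then best[6]=27)
best[8] = 30  (first piece 4, then best[4]=15)
best[9] = 41  (first piece 4, then best[5]=26)
best[10] = 52  (first piece 5, then best[5]=26)
best[11] = 53  (first piece 1, then best[10]=52)
One optimal cutting: 5 + 5 + 1 → €53.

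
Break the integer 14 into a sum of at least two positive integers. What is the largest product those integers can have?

162

Let P[k] be the best product for length k (with at least one cut). For each first piece i, the rest contributes max(k−i, P[k−i]).
Small cases: P[2]=1, P[3]=2, P[4]=4, P[5]=6, P[6]=9.
P[7] = max(1*9, 2*6, 3*4, 4*3, 5*2, 6*1) = 12
P[8] = max(1*12, 2*9, 3*6, …, 6*2, 7*1) = 18
P[9] = max(1*18, 2*12, 3*9, …, 7*2, 8*1) = 27
P[10] = max(1*27, 2*18, 3*12, …, 8*2, 9*1) = 36
P[11] = max(1*36, 2*27, 3*18, …, 9*2, 10*1) = 54
P[12] = max(1*54, 2*36, 3*27, …, 10*2, 11*1) = 81
P[13] = max(1*81, 2*54, 3*36, …, 11*2, 12*1) = 108
P[14] = max(1*108, 2*81, 3*54, …, 12*2, 13*1) = 162
One optimal split: 3 + 3 + 3 + 3 + 2; product 3*3*3*3*2 = 162.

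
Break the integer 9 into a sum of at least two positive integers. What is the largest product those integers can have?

27

Let prod[k] be the best product for length k (with at least one cut). For each first piece i, the rest contributes max(k−i, prod[k−i]).
prod[2] = 1*max(1,0) = 1*1 = 1
prod[3] = 1*max(2,1) = 1*2 = 2
prod[4] = 2*max(2,1) = 2*2 = 4
prod[5] = 2*max(3,2) = 2*3 = 6
prod[6] = 3*max(3,2) = 3*3 = 9
prod[7] = 2*max(5,6) = 2*6 = 12
prod[8] = 2*max(6,9) = 2*9 = 18
prod[9] = 3*max(6,9) = 3*9 = 27
One optimal split: 3 + 3 + 3; product 3*3*3 = 27.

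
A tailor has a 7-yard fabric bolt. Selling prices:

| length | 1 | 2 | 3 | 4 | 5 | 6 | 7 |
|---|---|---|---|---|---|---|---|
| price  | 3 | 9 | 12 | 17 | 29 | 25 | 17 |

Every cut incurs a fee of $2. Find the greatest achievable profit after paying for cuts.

36

Build r[k] bottom-up: r[k] = max over allowed piece i of (p[i] + r[k−i]) − 2 per cut.
r[1] = 3
r[2] = 9
r[3] = 12
r[4] = 17
r[5] = 29
r[6] = 30  (first piece 1, then r[5]=29)
r[7] = 36  (first piece 2, then r[5]=29)
One optimal plan: pieces 5 + 2 (1 cut) → $38 − $2 = $36.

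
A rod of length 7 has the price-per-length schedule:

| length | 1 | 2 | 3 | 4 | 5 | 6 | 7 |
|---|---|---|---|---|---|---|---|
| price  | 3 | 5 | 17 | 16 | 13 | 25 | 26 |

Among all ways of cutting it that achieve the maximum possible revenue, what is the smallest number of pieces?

3

Let r[k] be the best obtainable value from length k. For each k, try every first piece i and keep the best of price[i] + r[k−i].
r[1] = 3
r[2] = max(3+3, 5+0) = 6
r[3] = max(3+6, 5+3, 17+0) = 17
r[4] = max(3+17, 5+6, 17+3, 16+0) = 20
r[5] = max(3+20, 5+17, 17+6, 16+3, 13+0) = 23
r[6] = max(3+23, 5+20, 17+17, 16+6, 13+3, 25+0) = 34
r[7] = max(3+34, 5+23, 17+20, …, 25+3, 26+0) = 37
Maximum revenue is $37.
Now minimize piece count subject to staying optimal: for each k, pieces[k] = 1 + min over i with p[i]+r[k−i]=r[k] of pieces[k−i].
pieces[4] = 2
pieces[5] = 3
pieces[6] = 2
pieces[7] = 3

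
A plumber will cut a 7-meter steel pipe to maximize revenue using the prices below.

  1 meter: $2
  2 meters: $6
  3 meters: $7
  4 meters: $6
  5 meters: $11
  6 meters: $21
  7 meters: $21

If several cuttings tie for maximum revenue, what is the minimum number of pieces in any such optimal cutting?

Build r[k] bottom-up: r[k] = max over allowed piece i of (p[i] + r[k−i]).
r[1] = 2
r[2] = max(2+2, 6+0) = 6
r[3] = max(2+6, 6+2, 7+0) = 8
r[4] = max(2+8, 6+6, 7+2, 6+0) = 12
r[5] = max(2+12, 6+8, 7+6, 6+2, 11+0) = 14
r[6] = max(2+14, 6+12, 7+8, 6+6, 11+2, 21+0) = 21
r[7] = max(2+21, 6+14, 7+12, …, 21+2, 21+0) = 23
Maximum revenue is $23.
Now minimize piece count subject to staying optimal: for each k, pieces[k] = 1 + min over i with p[i]+r[k−i]=r[k] of pieces[k−i].
pieces[4] = 2
pieces[5] = 3
pieces[6] = 1
pieces[7] = 2

2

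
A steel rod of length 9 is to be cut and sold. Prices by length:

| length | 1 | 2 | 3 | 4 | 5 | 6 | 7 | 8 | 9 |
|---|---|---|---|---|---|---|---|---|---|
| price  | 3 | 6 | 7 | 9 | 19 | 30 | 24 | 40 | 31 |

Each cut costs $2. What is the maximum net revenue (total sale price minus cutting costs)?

41

Consider every possible first cut. net[k] is the best of p[i]+net[k−i] over all sellable i≤k, charging 2 whenever i<k.
net[1] = 3
net[2] = 6
net[3] = 7  (first piece 1, then net[2]=6)
net[4] = 10  (first piece 2, then net[2]=6)
net[5] = 19
net[6] = 30
net[7] = 31  (first piece 1, then net[6]=30)
net[8] = 40
net[9] = 41  (first piece 1, then net[8]=40)
One optimal plan: pieces 8 + 1 (1 cut) → $43 − $2 = $41.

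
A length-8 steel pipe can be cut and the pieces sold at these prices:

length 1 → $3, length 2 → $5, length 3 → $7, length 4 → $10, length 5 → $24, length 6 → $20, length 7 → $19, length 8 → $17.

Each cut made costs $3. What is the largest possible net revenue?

28

Consider every possible first cut. net[k] is the best of p[i]+net[k−i] over all sellable i≤k, charging 3 whenever i<k.
net[1] = 3
net[2] = 5
net[3] = 7
net[4] = 10
net[5] = 24
net[6] = 24  (first piece 1, then net[5]=24)
net[7] = 26  (first piece 2, then net[5]=24)
net[8] = 28  (first piece 3, then net[5]=24)
One optimal plan: pieces 5 + 3 (1 cut) → $31 − $3 = $28.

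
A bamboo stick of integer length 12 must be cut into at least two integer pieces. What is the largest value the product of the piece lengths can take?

81

Define P[k] = max over 1≤i<k of i · max(k−i, P[k−i]); the inner max lets the remainder stay uncut if that's better.
Small cases: P[2]=1, P[3]=2, P[4]=4.
P[5] = max(1·4, 2·3, 3·2, 4·1) = 6
P[6] = max(1·6, 2·4, 3·3, 4·2, 5·1) = 9
P[7] = max(1·9, 2·6, 3·4, 4·3, 5·2, 6·1) = 12
P[8] = max(1·12, 2·9, 3·6, …, 6·2, 7·1) = 18
P[9] = max(1·18, 2·12, 3·9, …, 7·2, 8·1) = 27
P[10] = max(1·27, 2·18, 3·12, …, 8·2, 9·1) = 36
P[11] = max(1·36, 2·27, 3·18, …, 9·2, 10·1) = 54
P[12] = max(1·54, 2·36, 3·27, …, 10·2, 11·1) = 81
One optimal split: 3 + 3 + 3 + 3; product 3·3·3·3 = 81.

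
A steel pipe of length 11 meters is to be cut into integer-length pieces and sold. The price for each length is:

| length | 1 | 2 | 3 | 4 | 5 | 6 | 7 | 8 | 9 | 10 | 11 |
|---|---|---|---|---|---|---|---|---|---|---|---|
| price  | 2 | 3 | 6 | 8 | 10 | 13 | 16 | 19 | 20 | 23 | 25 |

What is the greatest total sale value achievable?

25

Build r[k] bottom-up: r[k] = max over allowed piece i of (p[i] + r[k−i]).
r[1] = 2
r[2] = 4  (first piece 1, then r[1]=2)
r[3] = 6  (first piece 1, then r[2]=4)
r[4] = 8  (first piece 1, then r[3]=6)
r[5] = 10  (first piece 1, then r[4]=8)
r[6] = 13
r[7] = 16
r[8] = 19
r[9] = 21  (first piece 1, then r[8]=19)
r[10] = 23  (first piece 1, then r[9]=21)
r[11] = 25  (first piece 1, then r[10]=23)
One optimal cutting: 8 + 1 + 1 + 1 → $19 + $2 + $2 + $2 = $25.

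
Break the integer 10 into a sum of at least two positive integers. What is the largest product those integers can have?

Fill prod[k] for k=2..10: at each k try every first piece i and multiply by the better of (k−i) uncut or prod[k−i].
Small cases: prod[2]=1, prod[3]=2, prod[4]=4.
prod[5] = max(1×4, 2×3, 3×2, 4×1) = 6
prod[6] = max(1×6, 2×4, 3×3, 4×2, 5×1) = 9
prod[7] = max(1×9, 2×6, 3×4, 4×3, 5×2, 6×1) = 12
prod[8] = max(1×12, 2×9, 3×6, …, 6×2, 7×1) = 18
prod[9] = max(1×18, 2×12, 3×9, …, 7×2, 8×1) = 27
prod[10] = max(1×27, 2×18, 3×12, …, 8×2, 9×1) = 36
One optimal split: 3 + 3 + 2 + 2; product 3×3×2×2 = 36.

36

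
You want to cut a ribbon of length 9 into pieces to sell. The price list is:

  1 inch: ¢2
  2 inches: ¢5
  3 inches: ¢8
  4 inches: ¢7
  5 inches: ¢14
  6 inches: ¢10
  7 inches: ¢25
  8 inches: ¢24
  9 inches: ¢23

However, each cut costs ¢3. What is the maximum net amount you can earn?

27

Build net[k] bottom-up: net[k] = max over allowed piece i of (p[i] + net[k−i]) − 3 per cut.
net[1] = 2
net[2] = max(2+2-3, 5+0) = 5
net[3] = max(2+5-3, 5+2-3, 8+0) = 8
net[4] = max(2+8-3, 5+5-3, 8+2-3, 7+0) = 7
net[5] = max(2+7-3, 5+8-3, 8+5-3, 7+2-3, 14+0) = 14
net[6] = max(2+14-3, 5+7-3, 8+8-3, 7+5-3, 14+2-3, 10+0) = 13
net[7] = max(2+13-3, 5+14-3, 8+7-3, …, 10+2-3, 25+0) = 25
net[8] = max(2+25-3, 5+13-3, 8+14-3, …, 25+2-3, 24+0) = 24
net[9] = max(2+24-3, 5+25-3, 8+13-3, …, 24+2-3, 23+0) = 27
One optimal plan: pieces 7 + 2 (1 cut) → ¢30 − ¢3 = ¢27.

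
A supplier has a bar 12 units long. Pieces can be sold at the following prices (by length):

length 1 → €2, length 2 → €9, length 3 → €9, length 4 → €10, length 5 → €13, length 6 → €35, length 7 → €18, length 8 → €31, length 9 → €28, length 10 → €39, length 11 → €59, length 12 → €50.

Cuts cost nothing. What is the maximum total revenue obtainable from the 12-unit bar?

Consider every possible first cut. best[k] is the best of p[i]+best[k−i] over all sellable i≤k.
best[1] = 2
best[2] = 9
best[3] = 11  (first piece 1, then best[2]=9)
best[4] = 18  (first piece 2, then best[2]=9)
best[5] = 20  (first piece 1, then best[4]=18)
best[6] = 35
best[7] = 37  (first piece 1, then best[6]=35)
best[8] = 44  (first piece 2, then best[6]=35)
best[9] = 46  (first piece 1, then best[8]=44)
best[10] = 53  (first piece 2, then best[8]=44)
best[11] = 59
best[12] = 70  (first piece 6, then best[6]=35)
One optimal cutting: 6 + 6 → €35 + €35 = €70.

70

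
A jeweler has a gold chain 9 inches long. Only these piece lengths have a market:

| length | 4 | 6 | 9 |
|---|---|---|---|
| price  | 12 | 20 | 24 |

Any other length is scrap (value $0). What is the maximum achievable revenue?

24

Consider every possible first cut. f[k] is the best of p[i]+f[k−i] over all sellable i≤k.
f[1] = 0
f[2] = 0
f[3] = 0
f[4] = 12
f[5] = 12
f[6] = max(12+0, 20+0) = 20
f[7] = max(12+0, 20+0) = 20
f[8] = max(12+12, 20+0) = 24
f[9] = max(12+12, 20+0, 24+0) = 24
One optimal cutting: pieces 4 + 4 with 1 inch of scrap → $24.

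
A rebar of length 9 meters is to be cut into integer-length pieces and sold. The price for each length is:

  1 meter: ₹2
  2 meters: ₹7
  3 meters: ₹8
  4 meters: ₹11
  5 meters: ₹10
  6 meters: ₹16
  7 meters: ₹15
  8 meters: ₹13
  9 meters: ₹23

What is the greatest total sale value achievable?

Let v[k] be the best obtainable value from length k. For each k, try every first piece i and keep the best of price[i] + v[k−i].
v[1] = 2
v[2] = max(2+2, 7+0) = 7
v[3] = max(2+7, 7+2, 8+0) = 9
v[4] = max(2+9, 7+7, 8+2, 11+0) = 14
v[5] = max(2+14, 7+9, 8+7, 11+2, 10+0) = 16
v[6] = max(2+16, 7+14, 8+9, 11+7, 10+2, 16+0) = 21
v[7] = max(2+21, 7+16, 8+14, …, 16+2, 15+0) = 23
v[8] = max(2+23, 7+21, 8+16, …, 15+2, 13+0) = 28
v[9] = max(2+28, 7+23, 8+21, …, 13+2, 23+0) = 30
One optimal cutting: 2 + 2 + 2 + 2 + 1 → ₹7 + ₹7 + ₹7 + ₹7 + ₹2 = ₹30.

30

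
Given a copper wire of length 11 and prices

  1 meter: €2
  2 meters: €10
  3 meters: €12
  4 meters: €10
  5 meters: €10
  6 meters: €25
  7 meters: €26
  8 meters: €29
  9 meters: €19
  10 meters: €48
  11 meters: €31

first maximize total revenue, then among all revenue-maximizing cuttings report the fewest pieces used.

5

Build r[k] bottom-up: r[k] = max over allowed piece i of (p[i] + r[k−i]).
r[1] = 2
r[2] = 10
r[3] = 12  (first piece 1, then r[2]=10)
r[4] = 20  (first piece 2, then r[2]=10)
r[5] = 22  (first piece 1, then r[4]=20)
r[6] = 30  (first piece 2, then r[4]=20)
r[7] = 32  (first piece 1, then r[6]=30)
r[8] = 40  (first piece 2, then r[6]=30)
r[9] = 42  (first piece 1, then r[8]=40)
r[10] = 50  (first piece 2, then r[8]=40)
r[11] = 52  (first piece 1, then r[10]=50)
Maximum revenue is €52.
Now minimize piece count subject to staying optimal: for each k, pieces[k] = 1 + min over i with p[i]+r[k−i]=r[k] of pieces[k−i].
pieces[8] = 4
pieces[9] = 4
pieces[10] = 5
pieces[11] = 5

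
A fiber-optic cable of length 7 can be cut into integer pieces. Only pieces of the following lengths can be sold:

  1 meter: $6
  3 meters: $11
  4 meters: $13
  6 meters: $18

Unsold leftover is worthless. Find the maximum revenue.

Build f[k] bottom-up: f[k] = max over allowed piece i of (p[i] + f[k−i]).
f[1] = 6
f[2] = 12  (first piece 1, then f[1]=6)
f[3] = 18  (first piece 1, then f[2]=12)
f[4] = 24  (first piece 1, then f[3]=18)
f[5] = 30  (first piece 1, then f[4]=24)
f[6] = 36  (first piece 1, then f[5]=30)
f[7] = 42  (first piece 1, then f[6]=36)
One optimal cutting: 1 + 1 + 1 + 1 + 1 + 1 + 1 → $42.

42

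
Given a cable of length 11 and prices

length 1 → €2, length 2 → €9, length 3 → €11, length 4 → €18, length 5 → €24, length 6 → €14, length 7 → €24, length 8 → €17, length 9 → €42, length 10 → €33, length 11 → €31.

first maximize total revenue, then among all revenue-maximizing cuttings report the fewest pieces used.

2

Build r[k] bottom-up: r[k] = max over allowed piece i of (p[i] + r[k−i]).
r[1] = 2
r[2] = max(2+2, 9+0) = 9
r[3] = max(2+9, 9+2, 11+0) = 11
r[4] = max(2+11, 9+9, 11+2, 18+0) = 18
r[5] = max(2+18, 9+11, 11+9, 18+2, 24+0) = 24
r[6] = max(2+24, 9+18, 11+11, 18+9, 24+2, 14+0) = 27
r[7] = max(2+27, 9+24, 11+18, …, 14+2, 24+0) = 33
r[8] = max(2+33, 9+27, 11+24, …, 24+2, 17+0) = 36
r[9] = max(2+36, 9+33, 11+27, …, 17+2, 42+0) = 42
r[10] = max(2+42, 9+36, 11+33, …, 42+2, 33+0) = 48
r[11] = max(2+48, 9+42, 11+36, …, 33+2, 31+0) = 51
Maximum revenue is €51.
Now minimize piece count subject to staying optimal: for each k, pieces[k] = 1 + min over i with p[i]+r[k−i]=r[k] of pieces[k−i].
pieces[8] = 2
pieces[9] = 1
pieces[10] = 2
pieces[11] = 2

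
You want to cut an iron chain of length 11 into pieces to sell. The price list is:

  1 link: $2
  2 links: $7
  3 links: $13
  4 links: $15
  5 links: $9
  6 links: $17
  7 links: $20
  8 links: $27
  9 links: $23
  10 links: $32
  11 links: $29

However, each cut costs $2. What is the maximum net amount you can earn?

Let r[k] be the best obtainable value from length k. For each k, try every first piece i and keep the best of price[i] + r[k−i] minus the 2 cut fee when i<k.
r[1] = 2
r[2] = max(2+2-2, 7+0) = 7
r[3] = max(2+7-2, 7+2-2, 13+0) = 13
r[4] = max(2+13-2, 7+7-2, 13+2-2, 15+0) = 15
r[5] = max(2+15-2, 7+13-2, 13+7-2, 15+2-2, 9+0) = 18
r[6] = max(2+18-2, 7+15-2, 13+13-2, 15+7-2, 9+2-2, 17+0) = 24
r[7] = max(2+24-2, 7+18-2, 13+15-2, …, 17+2-2, 20+0) = 26
r[8] = max(2+26-2, 7+24-2, 13+18-2, …, 20+2-2, 27+0) = 29
r[9] = max(2+29-2, 7+26-2, 13+24-2, …, 27+2-2, 23+0) = 35
r[10] = max(2+35-2, 7+29-2, 13+26-2, …, 23+2-2, 32+0) = 37
r[11] = max(2+37-2, 7+35-2, 13+29-2, …, 32+2-2, 29+0) = 40
One optimal plan: pieces 3 + 3 + 3 + 2 (3 cuts) → $46 − $6 = $40.

40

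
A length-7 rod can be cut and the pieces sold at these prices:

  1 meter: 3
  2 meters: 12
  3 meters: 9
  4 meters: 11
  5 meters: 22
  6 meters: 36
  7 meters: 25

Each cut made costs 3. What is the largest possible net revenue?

Consider every possible first cut. v[k] is the best of p[i]+v[k−i] over all sellable i≤k, charging 3 whenever i<k.
v[1] = 3
v[2] = 12
v[3] = 12  (first piece 1, then v[2]=12)
v[4] = 21  (first piece 2, then v[2]=12)
v[5] = 22
v[6] = 36
v[7] = 36  (first piece 1, then v[6]=36)
One optimal plan: pieces 6 + 1 (1 cut) → 39 − 3 = 36.

36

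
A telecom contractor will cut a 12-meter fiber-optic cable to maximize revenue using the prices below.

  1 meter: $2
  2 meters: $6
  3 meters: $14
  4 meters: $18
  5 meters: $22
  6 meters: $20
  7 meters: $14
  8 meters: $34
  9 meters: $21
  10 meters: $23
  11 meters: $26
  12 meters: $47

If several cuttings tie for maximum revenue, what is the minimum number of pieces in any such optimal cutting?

4

Build r[k] bottom-up: r[k] = max over allowed piece i of (p[i] + r[k−i]).
r[1] = 2
r[2] = 6
r[3] = 14
r[4] = 18
r[5] = 22
r[6] = 28  (first piece 3, then r[3]=14)
r[7] = 32  (first piece 3, then r[4]=18)
r[8] = 36  (first piece 3, then r[5]=22)
r[9] = 42  (first piece 3, then r[6]=28)
r[10] = 46  (first piece 3, then r[7]=32)
r[11] = 50  (first piece 3, then r[8]=36)
r[12] = 56  (first piece 3, then r[9]=42)
Maximum revenue is $56.
Now minimize piece count subject to staying optimal: for each k, pieces[k] = 1 + min over i with p[i]+r[k−i]=r[k] of pieces[k−i].
pieces[9] = 3
pieces[10] = 3
pieces[11] = 3
pieces[12] = 4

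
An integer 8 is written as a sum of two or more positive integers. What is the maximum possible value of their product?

Let P[k] be the best product for length k (with at least one cut). For each first piece i, the rest contributes max(k−i, P[k−i]).
P[2] = 1*max(1,0) = 1*1 = 1
P[3] = 1*max(2,1) = 1*2 = 2
P[4] = 2*max(2,1) = 2*2 = 4
P[5] = 2*max(3,2) = 2*3 = 6
P[6] = 3*max(3,2) = 3*3 = 9
P[7] = 2*max(5,6) = 2*6 = 12
P[8] = 2*max(6,9) = 2*9 = 18
One optimal split: 3 + 3 + 2; product 3*3*2 = 18.

18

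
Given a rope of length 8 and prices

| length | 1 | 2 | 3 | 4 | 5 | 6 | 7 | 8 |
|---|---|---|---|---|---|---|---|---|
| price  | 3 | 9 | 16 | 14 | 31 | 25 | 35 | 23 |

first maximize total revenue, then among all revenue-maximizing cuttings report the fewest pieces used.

Let r[k] be the best obtainable value from length k. For each k, try every first piece i and keep the best of price[i] + r[k−i].
r[1] = 3
r[2] = 9
r[3] = 16
r[4] = 19  (first piece 1, then r[3]=16)
r[5] = 31
r[6] = 34  (first piece 1, then r[5]=31)
r[7] = 40  (first piece 2, then r[5]=31)
r[8] = 47  (first piece 3, then r[5]=31)
Maximum revenue is €47.
Now minimize piece count subject to staying optimal: for each k, pieces[k] = 1 + min over i with p[i]+r[k−i]=r[k] of pieces[k−i].
pieces[5] = 1
pieces[6] = 2
pieces[7] = 2
pieces[8] = 2

2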